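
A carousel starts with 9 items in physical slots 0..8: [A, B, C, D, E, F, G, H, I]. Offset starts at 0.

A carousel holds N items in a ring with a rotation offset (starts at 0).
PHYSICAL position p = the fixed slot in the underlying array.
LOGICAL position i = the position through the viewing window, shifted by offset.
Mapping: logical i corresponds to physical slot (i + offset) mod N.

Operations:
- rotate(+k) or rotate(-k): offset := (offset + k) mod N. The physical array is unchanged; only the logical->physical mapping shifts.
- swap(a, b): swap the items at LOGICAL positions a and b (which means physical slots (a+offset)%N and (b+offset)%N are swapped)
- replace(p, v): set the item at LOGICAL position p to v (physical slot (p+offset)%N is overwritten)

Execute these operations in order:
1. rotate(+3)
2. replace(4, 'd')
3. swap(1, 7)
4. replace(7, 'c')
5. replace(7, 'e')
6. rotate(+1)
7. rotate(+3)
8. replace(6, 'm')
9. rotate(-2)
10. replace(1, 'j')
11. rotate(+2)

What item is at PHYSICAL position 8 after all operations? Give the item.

After op 1 (rotate(+3)): offset=3, physical=[A,B,C,D,E,F,G,H,I], logical=[D,E,F,G,H,I,A,B,C]
After op 2 (replace(4, 'd')): offset=3, physical=[A,B,C,D,E,F,G,d,I], logical=[D,E,F,G,d,I,A,B,C]
After op 3 (swap(1, 7)): offset=3, physical=[A,E,C,D,B,F,G,d,I], logical=[D,B,F,G,d,I,A,E,C]
After op 4 (replace(7, 'c')): offset=3, physical=[A,c,C,D,B,F,G,d,I], logical=[D,B,F,G,d,I,A,c,C]
After op 5 (replace(7, 'e')): offset=3, physical=[A,e,C,D,B,F,G,d,I], logical=[D,B,F,G,d,I,A,e,C]
After op 6 (rotate(+1)): offset=4, physical=[A,e,C,D,B,F,G,d,I], logical=[B,F,G,d,I,A,e,C,D]
After op 7 (rotate(+3)): offset=7, physical=[A,e,C,D,B,F,G,d,I], logical=[d,I,A,e,C,D,B,F,G]
After op 8 (replace(6, 'm')): offset=7, physical=[A,e,C,D,m,F,G,d,I], logical=[d,I,A,e,C,D,m,F,G]
After op 9 (rotate(-2)): offset=5, physical=[A,e,C,D,m,F,G,d,I], logical=[F,G,d,I,A,e,C,D,m]
After op 10 (replace(1, 'j')): offset=5, physical=[A,e,C,D,m,F,j,d,I], logical=[F,j,d,I,A,e,C,D,m]
After op 11 (rotate(+2)): offset=7, physical=[A,e,C,D,m,F,j,d,I], logical=[d,I,A,e,C,D,m,F,j]

Answer: I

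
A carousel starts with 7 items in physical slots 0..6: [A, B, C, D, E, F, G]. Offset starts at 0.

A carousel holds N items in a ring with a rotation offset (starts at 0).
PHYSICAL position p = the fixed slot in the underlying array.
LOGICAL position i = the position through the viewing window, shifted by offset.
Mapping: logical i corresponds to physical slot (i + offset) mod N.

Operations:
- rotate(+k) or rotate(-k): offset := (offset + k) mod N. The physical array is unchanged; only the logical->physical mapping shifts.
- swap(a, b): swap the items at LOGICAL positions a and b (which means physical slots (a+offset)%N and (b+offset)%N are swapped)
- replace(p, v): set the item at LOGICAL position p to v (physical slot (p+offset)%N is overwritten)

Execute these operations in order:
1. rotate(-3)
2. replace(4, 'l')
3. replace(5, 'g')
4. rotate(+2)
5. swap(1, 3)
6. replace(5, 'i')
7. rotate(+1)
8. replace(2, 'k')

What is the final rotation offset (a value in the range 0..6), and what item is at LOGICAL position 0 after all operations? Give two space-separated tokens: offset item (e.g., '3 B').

Answer: 0 g

Derivation:
After op 1 (rotate(-3)): offset=4, physical=[A,B,C,D,E,F,G], logical=[E,F,G,A,B,C,D]
After op 2 (replace(4, 'l')): offset=4, physical=[A,l,C,D,E,F,G], logical=[E,F,G,A,l,C,D]
After op 3 (replace(5, 'g')): offset=4, physical=[A,l,g,D,E,F,G], logical=[E,F,G,A,l,g,D]
After op 4 (rotate(+2)): offset=6, physical=[A,l,g,D,E,F,G], logical=[G,A,l,g,D,E,F]
After op 5 (swap(1, 3)): offset=6, physical=[g,l,A,D,E,F,G], logical=[G,g,l,A,D,E,F]
After op 6 (replace(5, 'i')): offset=6, physical=[g,l,A,D,i,F,G], logical=[G,g,l,A,D,i,F]
After op 7 (rotate(+1)): offset=0, physical=[g,l,A,D,i,F,G], logical=[g,l,A,D,i,F,G]
After op 8 (replace(2, 'k')): offset=0, physical=[g,l,k,D,i,F,G], logical=[g,l,k,D,i,F,G]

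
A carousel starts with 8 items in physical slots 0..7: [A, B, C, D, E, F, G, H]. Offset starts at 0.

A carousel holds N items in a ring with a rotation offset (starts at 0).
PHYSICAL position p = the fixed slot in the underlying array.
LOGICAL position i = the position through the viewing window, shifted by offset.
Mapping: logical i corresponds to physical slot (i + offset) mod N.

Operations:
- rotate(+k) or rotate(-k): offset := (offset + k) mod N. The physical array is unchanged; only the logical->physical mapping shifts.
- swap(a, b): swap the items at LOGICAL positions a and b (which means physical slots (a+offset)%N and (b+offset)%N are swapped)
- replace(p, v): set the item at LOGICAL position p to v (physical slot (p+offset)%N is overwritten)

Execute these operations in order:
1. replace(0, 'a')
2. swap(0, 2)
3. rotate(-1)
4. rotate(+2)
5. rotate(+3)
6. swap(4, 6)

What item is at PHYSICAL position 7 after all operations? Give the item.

Answer: H

Derivation:
After op 1 (replace(0, 'a')): offset=0, physical=[a,B,C,D,E,F,G,H], logical=[a,B,C,D,E,F,G,H]
After op 2 (swap(0, 2)): offset=0, physical=[C,B,a,D,E,F,G,H], logical=[C,B,a,D,E,F,G,H]
After op 3 (rotate(-1)): offset=7, physical=[C,B,a,D,E,F,G,H], logical=[H,C,B,a,D,E,F,G]
After op 4 (rotate(+2)): offset=1, physical=[C,B,a,D,E,F,G,H], logical=[B,a,D,E,F,G,H,C]
After op 5 (rotate(+3)): offset=4, physical=[C,B,a,D,E,F,G,H], logical=[E,F,G,H,C,B,a,D]
After op 6 (swap(4, 6)): offset=4, physical=[a,B,C,D,E,F,G,H], logical=[E,F,G,H,a,B,C,D]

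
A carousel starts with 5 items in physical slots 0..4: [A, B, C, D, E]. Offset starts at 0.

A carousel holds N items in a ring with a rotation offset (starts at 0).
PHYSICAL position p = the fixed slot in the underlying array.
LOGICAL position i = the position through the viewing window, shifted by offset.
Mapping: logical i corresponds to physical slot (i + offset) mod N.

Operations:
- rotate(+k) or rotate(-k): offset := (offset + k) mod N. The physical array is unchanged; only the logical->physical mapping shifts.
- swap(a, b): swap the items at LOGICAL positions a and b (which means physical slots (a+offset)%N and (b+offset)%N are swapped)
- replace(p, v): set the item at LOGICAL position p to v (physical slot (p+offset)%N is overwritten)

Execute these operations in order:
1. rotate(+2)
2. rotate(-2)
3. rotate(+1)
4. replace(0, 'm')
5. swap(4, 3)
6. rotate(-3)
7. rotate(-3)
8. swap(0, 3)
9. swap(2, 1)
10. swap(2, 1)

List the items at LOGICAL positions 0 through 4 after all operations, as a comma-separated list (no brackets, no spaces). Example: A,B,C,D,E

Answer: D,m,C,E,A

Derivation:
After op 1 (rotate(+2)): offset=2, physical=[A,B,C,D,E], logical=[C,D,E,A,B]
After op 2 (rotate(-2)): offset=0, physical=[A,B,C,D,E], logical=[A,B,C,D,E]
After op 3 (rotate(+1)): offset=1, physical=[A,B,C,D,E], logical=[B,C,D,E,A]
After op 4 (replace(0, 'm')): offset=1, physical=[A,m,C,D,E], logical=[m,C,D,E,A]
After op 5 (swap(4, 3)): offset=1, physical=[E,m,C,D,A], logical=[m,C,D,A,E]
After op 6 (rotate(-3)): offset=3, physical=[E,m,C,D,A], logical=[D,A,E,m,C]
After op 7 (rotate(-3)): offset=0, physical=[E,m,C,D,A], logical=[E,m,C,D,A]
After op 8 (swap(0, 3)): offset=0, physical=[D,m,C,E,A], logical=[D,m,C,E,A]
After op 9 (swap(2, 1)): offset=0, physical=[D,C,m,E,A], logical=[D,C,m,E,A]
After op 10 (swap(2, 1)): offset=0, physical=[D,m,C,E,A], logical=[D,m,C,E,A]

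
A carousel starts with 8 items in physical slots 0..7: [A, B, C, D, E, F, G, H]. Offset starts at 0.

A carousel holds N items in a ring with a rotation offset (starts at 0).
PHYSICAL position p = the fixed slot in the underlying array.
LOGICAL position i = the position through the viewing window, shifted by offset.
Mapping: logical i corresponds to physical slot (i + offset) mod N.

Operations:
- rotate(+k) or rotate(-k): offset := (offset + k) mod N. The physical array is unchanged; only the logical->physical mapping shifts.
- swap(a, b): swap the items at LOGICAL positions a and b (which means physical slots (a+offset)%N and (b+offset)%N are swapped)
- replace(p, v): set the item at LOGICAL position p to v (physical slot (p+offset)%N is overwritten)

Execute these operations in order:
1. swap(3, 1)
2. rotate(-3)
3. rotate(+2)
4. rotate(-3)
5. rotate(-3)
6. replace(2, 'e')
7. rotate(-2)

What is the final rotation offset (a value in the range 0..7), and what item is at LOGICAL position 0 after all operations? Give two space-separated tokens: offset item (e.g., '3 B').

After op 1 (swap(3, 1)): offset=0, physical=[A,D,C,B,E,F,G,H], logical=[A,D,C,B,E,F,G,H]
After op 2 (rotate(-3)): offset=5, physical=[A,D,C,B,E,F,G,H], logical=[F,G,H,A,D,C,B,E]
After op 3 (rotate(+2)): offset=7, physical=[A,D,C,B,E,F,G,H], logical=[H,A,D,C,B,E,F,G]
After op 4 (rotate(-3)): offset=4, physical=[A,D,C,B,E,F,G,H], logical=[E,F,G,H,A,D,C,B]
After op 5 (rotate(-3)): offset=1, physical=[A,D,C,B,E,F,G,H], logical=[D,C,B,E,F,G,H,A]
After op 6 (replace(2, 'e')): offset=1, physical=[A,D,C,e,E,F,G,H], logical=[D,C,e,E,F,G,H,A]
After op 7 (rotate(-2)): offset=7, physical=[A,D,C,e,E,F,G,H], logical=[H,A,D,C,e,E,F,G]

Answer: 7 H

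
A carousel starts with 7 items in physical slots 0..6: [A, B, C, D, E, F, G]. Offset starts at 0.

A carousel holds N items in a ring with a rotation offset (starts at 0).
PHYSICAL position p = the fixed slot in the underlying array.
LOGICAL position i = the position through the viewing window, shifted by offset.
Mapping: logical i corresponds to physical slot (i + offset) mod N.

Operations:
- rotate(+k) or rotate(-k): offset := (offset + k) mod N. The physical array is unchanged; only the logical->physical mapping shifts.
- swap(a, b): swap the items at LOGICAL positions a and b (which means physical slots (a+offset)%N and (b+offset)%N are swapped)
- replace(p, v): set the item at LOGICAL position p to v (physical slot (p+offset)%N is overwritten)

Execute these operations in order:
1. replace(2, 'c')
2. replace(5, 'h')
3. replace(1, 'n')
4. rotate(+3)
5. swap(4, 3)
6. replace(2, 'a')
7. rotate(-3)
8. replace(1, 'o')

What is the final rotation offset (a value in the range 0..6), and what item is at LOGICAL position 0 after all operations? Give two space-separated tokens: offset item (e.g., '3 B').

After op 1 (replace(2, 'c')): offset=0, physical=[A,B,c,D,E,F,G], logical=[A,B,c,D,E,F,G]
After op 2 (replace(5, 'h')): offset=0, physical=[A,B,c,D,E,h,G], logical=[A,B,c,D,E,h,G]
After op 3 (replace(1, 'n')): offset=0, physical=[A,n,c,D,E,h,G], logical=[A,n,c,D,E,h,G]
After op 4 (rotate(+3)): offset=3, physical=[A,n,c,D,E,h,G], logical=[D,E,h,G,A,n,c]
After op 5 (swap(4, 3)): offset=3, physical=[G,n,c,D,E,h,A], logical=[D,E,h,A,G,n,c]
After op 6 (replace(2, 'a')): offset=3, physical=[G,n,c,D,E,a,A], logical=[D,E,a,A,G,n,c]
After op 7 (rotate(-3)): offset=0, physical=[G,n,c,D,E,a,A], logical=[G,n,c,D,E,a,A]
After op 8 (replace(1, 'o')): offset=0, physical=[G,o,c,D,E,a,A], logical=[G,o,c,D,E,a,A]

Answer: 0 G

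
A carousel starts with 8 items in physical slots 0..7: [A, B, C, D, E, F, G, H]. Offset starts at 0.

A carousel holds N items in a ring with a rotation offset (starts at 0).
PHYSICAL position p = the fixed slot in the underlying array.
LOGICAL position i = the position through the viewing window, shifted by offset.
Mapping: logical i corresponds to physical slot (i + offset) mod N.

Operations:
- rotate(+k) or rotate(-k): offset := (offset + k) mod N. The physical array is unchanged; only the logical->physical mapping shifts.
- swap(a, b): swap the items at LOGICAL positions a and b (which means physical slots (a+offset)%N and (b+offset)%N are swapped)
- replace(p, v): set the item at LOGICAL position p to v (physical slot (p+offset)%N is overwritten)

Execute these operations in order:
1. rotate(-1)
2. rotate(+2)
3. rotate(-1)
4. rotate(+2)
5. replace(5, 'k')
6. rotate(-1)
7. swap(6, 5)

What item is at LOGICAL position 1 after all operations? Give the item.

Answer: C

Derivation:
After op 1 (rotate(-1)): offset=7, physical=[A,B,C,D,E,F,G,H], logical=[H,A,B,C,D,E,F,G]
After op 2 (rotate(+2)): offset=1, physical=[A,B,C,D,E,F,G,H], logical=[B,C,D,E,F,G,H,A]
After op 3 (rotate(-1)): offset=0, physical=[A,B,C,D,E,F,G,H], logical=[A,B,C,D,E,F,G,H]
After op 4 (rotate(+2)): offset=2, physical=[A,B,C,D,E,F,G,H], logical=[C,D,E,F,G,H,A,B]
After op 5 (replace(5, 'k')): offset=2, physical=[A,B,C,D,E,F,G,k], logical=[C,D,E,F,G,k,A,B]
After op 6 (rotate(-1)): offset=1, physical=[A,B,C,D,E,F,G,k], logical=[B,C,D,E,F,G,k,A]
After op 7 (swap(6, 5)): offset=1, physical=[A,B,C,D,E,F,k,G], logical=[B,C,D,E,F,k,G,A]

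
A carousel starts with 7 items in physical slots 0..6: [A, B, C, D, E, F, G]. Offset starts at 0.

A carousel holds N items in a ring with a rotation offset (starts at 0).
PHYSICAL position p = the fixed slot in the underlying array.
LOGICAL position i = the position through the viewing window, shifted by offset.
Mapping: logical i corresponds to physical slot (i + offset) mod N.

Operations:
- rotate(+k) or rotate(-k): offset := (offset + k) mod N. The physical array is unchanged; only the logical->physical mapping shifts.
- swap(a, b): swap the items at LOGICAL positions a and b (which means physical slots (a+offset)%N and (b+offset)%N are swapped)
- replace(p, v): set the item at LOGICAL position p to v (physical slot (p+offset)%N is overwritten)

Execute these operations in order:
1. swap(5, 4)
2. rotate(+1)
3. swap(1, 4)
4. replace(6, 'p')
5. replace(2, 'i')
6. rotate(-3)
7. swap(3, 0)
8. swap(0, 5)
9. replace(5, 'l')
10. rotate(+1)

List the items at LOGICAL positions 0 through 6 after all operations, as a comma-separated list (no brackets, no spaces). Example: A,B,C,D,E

Answer: G,p,C,E,l,F,i

Derivation:
After op 1 (swap(5, 4)): offset=0, physical=[A,B,C,D,F,E,G], logical=[A,B,C,D,F,E,G]
After op 2 (rotate(+1)): offset=1, physical=[A,B,C,D,F,E,G], logical=[B,C,D,F,E,G,A]
After op 3 (swap(1, 4)): offset=1, physical=[A,B,E,D,F,C,G], logical=[B,E,D,F,C,G,A]
After op 4 (replace(6, 'p')): offset=1, physical=[p,B,E,D,F,C,G], logical=[B,E,D,F,C,G,p]
After op 5 (replace(2, 'i')): offset=1, physical=[p,B,E,i,F,C,G], logical=[B,E,i,F,C,G,p]
After op 6 (rotate(-3)): offset=5, physical=[p,B,E,i,F,C,G], logical=[C,G,p,B,E,i,F]
After op 7 (swap(3, 0)): offset=5, physical=[p,C,E,i,F,B,G], logical=[B,G,p,C,E,i,F]
After op 8 (swap(0, 5)): offset=5, physical=[p,C,E,B,F,i,G], logical=[i,G,p,C,E,B,F]
After op 9 (replace(5, 'l')): offset=5, physical=[p,C,E,l,F,i,G], logical=[i,G,p,C,E,l,F]
After op 10 (rotate(+1)): offset=6, physical=[p,C,E,l,F,i,G], logical=[G,p,C,E,l,F,i]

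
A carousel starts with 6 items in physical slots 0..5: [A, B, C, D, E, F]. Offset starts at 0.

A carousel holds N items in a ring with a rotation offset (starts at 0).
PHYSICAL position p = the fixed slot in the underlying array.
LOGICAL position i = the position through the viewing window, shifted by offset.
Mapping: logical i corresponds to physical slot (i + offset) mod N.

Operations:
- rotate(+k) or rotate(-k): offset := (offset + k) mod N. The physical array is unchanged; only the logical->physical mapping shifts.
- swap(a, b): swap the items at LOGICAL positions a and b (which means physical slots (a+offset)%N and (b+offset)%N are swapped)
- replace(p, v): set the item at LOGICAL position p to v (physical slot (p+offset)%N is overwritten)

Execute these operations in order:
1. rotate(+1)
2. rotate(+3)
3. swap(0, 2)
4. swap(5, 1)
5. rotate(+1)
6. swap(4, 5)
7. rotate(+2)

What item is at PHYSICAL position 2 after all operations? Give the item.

Answer: C

Derivation:
After op 1 (rotate(+1)): offset=1, physical=[A,B,C,D,E,F], logical=[B,C,D,E,F,A]
After op 2 (rotate(+3)): offset=4, physical=[A,B,C,D,E,F], logical=[E,F,A,B,C,D]
After op 3 (swap(0, 2)): offset=4, physical=[E,B,C,D,A,F], logical=[A,F,E,B,C,D]
After op 4 (swap(5, 1)): offset=4, physical=[E,B,C,F,A,D], logical=[A,D,E,B,C,F]
After op 5 (rotate(+1)): offset=5, physical=[E,B,C,F,A,D], logical=[D,E,B,C,F,A]
After op 6 (swap(4, 5)): offset=5, physical=[E,B,C,A,F,D], logical=[D,E,B,C,A,F]
After op 7 (rotate(+2)): offset=1, physical=[E,B,C,A,F,D], logical=[B,C,A,F,D,E]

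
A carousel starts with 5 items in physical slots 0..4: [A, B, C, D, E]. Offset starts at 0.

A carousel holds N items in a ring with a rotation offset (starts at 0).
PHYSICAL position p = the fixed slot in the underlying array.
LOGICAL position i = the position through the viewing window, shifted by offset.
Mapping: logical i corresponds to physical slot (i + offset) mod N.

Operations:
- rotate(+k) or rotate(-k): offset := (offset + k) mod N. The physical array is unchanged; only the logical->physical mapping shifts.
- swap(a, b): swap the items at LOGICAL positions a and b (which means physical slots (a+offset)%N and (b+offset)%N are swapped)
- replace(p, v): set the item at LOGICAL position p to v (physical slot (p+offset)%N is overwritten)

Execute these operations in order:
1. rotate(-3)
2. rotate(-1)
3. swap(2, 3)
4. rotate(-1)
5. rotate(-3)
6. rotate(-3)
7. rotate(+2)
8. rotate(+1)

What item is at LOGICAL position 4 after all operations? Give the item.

After op 1 (rotate(-3)): offset=2, physical=[A,B,C,D,E], logical=[C,D,E,A,B]
After op 2 (rotate(-1)): offset=1, physical=[A,B,C,D,E], logical=[B,C,D,E,A]
After op 3 (swap(2, 3)): offset=1, physical=[A,B,C,E,D], logical=[B,C,E,D,A]
After op 4 (rotate(-1)): offset=0, physical=[A,B,C,E,D], logical=[A,B,C,E,D]
After op 5 (rotate(-3)): offset=2, physical=[A,B,C,E,D], logical=[C,E,D,A,B]
After op 6 (rotate(-3)): offset=4, physical=[A,B,C,E,D], logical=[D,A,B,C,E]
After op 7 (rotate(+2)): offset=1, physical=[A,B,C,E,D], logical=[B,C,E,D,A]
After op 8 (rotate(+1)): offset=2, physical=[A,B,C,E,D], logical=[C,E,D,A,B]

Answer: B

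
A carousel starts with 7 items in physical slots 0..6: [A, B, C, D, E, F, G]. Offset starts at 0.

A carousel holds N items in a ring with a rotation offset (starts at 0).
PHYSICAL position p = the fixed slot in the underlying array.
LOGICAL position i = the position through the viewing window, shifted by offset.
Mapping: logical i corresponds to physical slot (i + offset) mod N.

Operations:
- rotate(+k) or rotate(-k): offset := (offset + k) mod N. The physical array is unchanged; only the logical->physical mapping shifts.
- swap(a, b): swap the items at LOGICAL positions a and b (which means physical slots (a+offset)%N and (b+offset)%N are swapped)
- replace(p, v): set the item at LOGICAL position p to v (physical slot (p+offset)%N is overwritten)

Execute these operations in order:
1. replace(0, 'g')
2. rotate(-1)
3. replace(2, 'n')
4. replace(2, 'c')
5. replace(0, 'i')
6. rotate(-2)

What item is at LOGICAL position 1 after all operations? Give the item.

After op 1 (replace(0, 'g')): offset=0, physical=[g,B,C,D,E,F,G], logical=[g,B,C,D,E,F,G]
After op 2 (rotate(-1)): offset=6, physical=[g,B,C,D,E,F,G], logical=[G,g,B,C,D,E,F]
After op 3 (replace(2, 'n')): offset=6, physical=[g,n,C,D,E,F,G], logical=[G,g,n,C,D,E,F]
After op 4 (replace(2, 'c')): offset=6, physical=[g,c,C,D,E,F,G], logical=[G,g,c,C,D,E,F]
After op 5 (replace(0, 'i')): offset=6, physical=[g,c,C,D,E,F,i], logical=[i,g,c,C,D,E,F]
After op 6 (rotate(-2)): offset=4, physical=[g,c,C,D,E,F,i], logical=[E,F,i,g,c,C,D]

Answer: F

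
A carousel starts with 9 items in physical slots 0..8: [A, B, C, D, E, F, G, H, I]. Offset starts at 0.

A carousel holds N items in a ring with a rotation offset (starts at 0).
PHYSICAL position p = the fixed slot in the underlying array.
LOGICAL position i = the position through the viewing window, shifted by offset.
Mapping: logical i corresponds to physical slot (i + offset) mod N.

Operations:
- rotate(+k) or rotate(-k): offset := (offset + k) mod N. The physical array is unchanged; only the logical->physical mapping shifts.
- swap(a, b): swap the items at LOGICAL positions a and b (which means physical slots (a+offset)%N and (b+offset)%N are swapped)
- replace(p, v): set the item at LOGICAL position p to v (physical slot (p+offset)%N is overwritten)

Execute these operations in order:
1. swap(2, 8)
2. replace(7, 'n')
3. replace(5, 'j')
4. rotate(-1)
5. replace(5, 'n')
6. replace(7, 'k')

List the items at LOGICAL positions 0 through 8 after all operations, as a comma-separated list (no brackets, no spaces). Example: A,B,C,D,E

After op 1 (swap(2, 8)): offset=0, physical=[A,B,I,D,E,F,G,H,C], logical=[A,B,I,D,E,F,G,H,C]
After op 2 (replace(7, 'n')): offset=0, physical=[A,B,I,D,E,F,G,n,C], logical=[A,B,I,D,E,F,G,n,C]
After op 3 (replace(5, 'j')): offset=0, physical=[A,B,I,D,E,j,G,n,C], logical=[A,B,I,D,E,j,G,n,C]
After op 4 (rotate(-1)): offset=8, physical=[A,B,I,D,E,j,G,n,C], logical=[C,A,B,I,D,E,j,G,n]
After op 5 (replace(5, 'n')): offset=8, physical=[A,B,I,D,n,j,G,n,C], logical=[C,A,B,I,D,n,j,G,n]
After op 6 (replace(7, 'k')): offset=8, physical=[A,B,I,D,n,j,k,n,C], logical=[C,A,B,I,D,n,j,k,n]

Answer: C,A,B,I,D,n,j,k,n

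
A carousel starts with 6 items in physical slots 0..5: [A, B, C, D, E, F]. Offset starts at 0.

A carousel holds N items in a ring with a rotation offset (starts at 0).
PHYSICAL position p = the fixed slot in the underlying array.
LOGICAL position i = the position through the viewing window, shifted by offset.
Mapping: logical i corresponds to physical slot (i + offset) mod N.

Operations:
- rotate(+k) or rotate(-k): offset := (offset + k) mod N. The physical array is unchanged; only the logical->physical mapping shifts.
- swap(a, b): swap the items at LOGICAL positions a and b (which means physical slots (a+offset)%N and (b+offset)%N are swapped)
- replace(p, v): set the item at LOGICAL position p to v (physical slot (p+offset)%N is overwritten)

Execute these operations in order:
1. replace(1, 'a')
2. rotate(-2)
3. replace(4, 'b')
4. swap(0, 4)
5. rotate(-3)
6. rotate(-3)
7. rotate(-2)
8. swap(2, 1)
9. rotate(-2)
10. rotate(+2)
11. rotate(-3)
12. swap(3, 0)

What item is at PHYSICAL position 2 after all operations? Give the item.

Answer: F

Derivation:
After op 1 (replace(1, 'a')): offset=0, physical=[A,a,C,D,E,F], logical=[A,a,C,D,E,F]
After op 2 (rotate(-2)): offset=4, physical=[A,a,C,D,E,F], logical=[E,F,A,a,C,D]
After op 3 (replace(4, 'b')): offset=4, physical=[A,a,b,D,E,F], logical=[E,F,A,a,b,D]
After op 4 (swap(0, 4)): offset=4, physical=[A,a,E,D,b,F], logical=[b,F,A,a,E,D]
After op 5 (rotate(-3)): offset=1, physical=[A,a,E,D,b,F], logical=[a,E,D,b,F,A]
After op 6 (rotate(-3)): offset=4, physical=[A,a,E,D,b,F], logical=[b,F,A,a,E,D]
After op 7 (rotate(-2)): offset=2, physical=[A,a,E,D,b,F], logical=[E,D,b,F,A,a]
After op 8 (swap(2, 1)): offset=2, physical=[A,a,E,b,D,F], logical=[E,b,D,F,A,a]
After op 9 (rotate(-2)): offset=0, physical=[A,a,E,b,D,F], logical=[A,a,E,b,D,F]
After op 10 (rotate(+2)): offset=2, physical=[A,a,E,b,D,F], logical=[E,b,D,F,A,a]
After op 11 (rotate(-3)): offset=5, physical=[A,a,E,b,D,F], logical=[F,A,a,E,b,D]
After op 12 (swap(3, 0)): offset=5, physical=[A,a,F,b,D,E], logical=[E,A,a,F,b,D]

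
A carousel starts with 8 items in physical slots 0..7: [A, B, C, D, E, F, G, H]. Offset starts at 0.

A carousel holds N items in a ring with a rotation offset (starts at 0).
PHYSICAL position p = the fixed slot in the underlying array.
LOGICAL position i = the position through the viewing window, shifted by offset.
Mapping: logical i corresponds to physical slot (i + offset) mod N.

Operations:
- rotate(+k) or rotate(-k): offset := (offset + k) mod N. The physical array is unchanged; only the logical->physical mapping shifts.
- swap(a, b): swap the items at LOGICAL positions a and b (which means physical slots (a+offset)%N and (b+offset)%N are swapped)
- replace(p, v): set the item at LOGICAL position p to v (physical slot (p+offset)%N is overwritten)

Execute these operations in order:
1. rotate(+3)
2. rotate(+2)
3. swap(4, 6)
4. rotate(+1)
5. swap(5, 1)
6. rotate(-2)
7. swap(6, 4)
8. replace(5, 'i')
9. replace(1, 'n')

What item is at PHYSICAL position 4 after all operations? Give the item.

After op 1 (rotate(+3)): offset=3, physical=[A,B,C,D,E,F,G,H], logical=[D,E,F,G,H,A,B,C]
After op 2 (rotate(+2)): offset=5, physical=[A,B,C,D,E,F,G,H], logical=[F,G,H,A,B,C,D,E]
After op 3 (swap(4, 6)): offset=5, physical=[A,D,C,B,E,F,G,H], logical=[F,G,H,A,D,C,B,E]
After op 4 (rotate(+1)): offset=6, physical=[A,D,C,B,E,F,G,H], logical=[G,H,A,D,C,B,E,F]
After op 5 (swap(5, 1)): offset=6, physical=[A,D,C,H,E,F,G,B], logical=[G,B,A,D,C,H,E,F]
After op 6 (rotate(-2)): offset=4, physical=[A,D,C,H,E,F,G,B], logical=[E,F,G,B,A,D,C,H]
After op 7 (swap(6, 4)): offset=4, physical=[C,D,A,H,E,F,G,B], logical=[E,F,G,B,C,D,A,H]
After op 8 (replace(5, 'i')): offset=4, physical=[C,i,A,H,E,F,G,B], logical=[E,F,G,B,C,i,A,H]
After op 9 (replace(1, 'n')): offset=4, physical=[C,i,A,H,E,n,G,B], logical=[E,n,G,B,C,i,A,H]

Answer: E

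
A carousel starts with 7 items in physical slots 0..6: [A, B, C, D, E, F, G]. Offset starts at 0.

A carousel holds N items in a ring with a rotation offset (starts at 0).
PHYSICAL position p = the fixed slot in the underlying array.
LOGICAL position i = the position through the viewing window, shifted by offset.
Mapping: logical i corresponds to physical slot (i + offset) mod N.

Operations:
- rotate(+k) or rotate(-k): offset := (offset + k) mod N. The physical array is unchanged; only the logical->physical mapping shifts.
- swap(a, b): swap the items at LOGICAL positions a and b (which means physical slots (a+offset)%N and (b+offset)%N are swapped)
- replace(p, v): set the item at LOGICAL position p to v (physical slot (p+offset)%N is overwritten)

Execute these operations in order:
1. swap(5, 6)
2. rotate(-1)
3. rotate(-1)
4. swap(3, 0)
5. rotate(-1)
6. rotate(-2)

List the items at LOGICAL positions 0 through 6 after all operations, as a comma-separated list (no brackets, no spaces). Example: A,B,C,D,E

After op 1 (swap(5, 6)): offset=0, physical=[A,B,C,D,E,G,F], logical=[A,B,C,D,E,G,F]
After op 2 (rotate(-1)): offset=6, physical=[A,B,C,D,E,G,F], logical=[F,A,B,C,D,E,G]
After op 3 (rotate(-1)): offset=5, physical=[A,B,C,D,E,G,F], logical=[G,F,A,B,C,D,E]
After op 4 (swap(3, 0)): offset=5, physical=[A,G,C,D,E,B,F], logical=[B,F,A,G,C,D,E]
After op 5 (rotate(-1)): offset=4, physical=[A,G,C,D,E,B,F], logical=[E,B,F,A,G,C,D]
After op 6 (rotate(-2)): offset=2, physical=[A,G,C,D,E,B,F], logical=[C,D,E,B,F,A,G]

Answer: C,D,E,B,F,A,G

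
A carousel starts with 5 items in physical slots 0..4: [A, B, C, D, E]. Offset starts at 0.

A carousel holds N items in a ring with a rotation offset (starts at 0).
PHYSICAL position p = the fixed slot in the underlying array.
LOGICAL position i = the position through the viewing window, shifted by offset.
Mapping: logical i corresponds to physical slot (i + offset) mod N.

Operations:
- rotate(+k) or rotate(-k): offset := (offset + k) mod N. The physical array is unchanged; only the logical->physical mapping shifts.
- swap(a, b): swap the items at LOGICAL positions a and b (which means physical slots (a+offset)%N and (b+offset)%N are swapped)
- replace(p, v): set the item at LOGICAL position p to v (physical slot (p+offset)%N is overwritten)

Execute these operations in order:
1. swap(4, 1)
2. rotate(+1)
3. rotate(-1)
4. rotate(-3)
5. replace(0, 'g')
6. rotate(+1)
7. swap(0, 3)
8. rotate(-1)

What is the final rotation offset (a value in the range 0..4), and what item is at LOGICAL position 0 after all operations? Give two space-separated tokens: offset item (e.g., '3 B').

After op 1 (swap(4, 1)): offset=0, physical=[A,E,C,D,B], logical=[A,E,C,D,B]
After op 2 (rotate(+1)): offset=1, physical=[A,E,C,D,B], logical=[E,C,D,B,A]
After op 3 (rotate(-1)): offset=0, physical=[A,E,C,D,B], logical=[A,E,C,D,B]
After op 4 (rotate(-3)): offset=2, physical=[A,E,C,D,B], logical=[C,D,B,A,E]
After op 5 (replace(0, 'g')): offset=2, physical=[A,E,g,D,B], logical=[g,D,B,A,E]
After op 6 (rotate(+1)): offset=3, physical=[A,E,g,D,B], logical=[D,B,A,E,g]
After op 7 (swap(0, 3)): offset=3, physical=[A,D,g,E,B], logical=[E,B,A,D,g]
After op 8 (rotate(-1)): offset=2, physical=[A,D,g,E,B], logical=[g,E,B,A,D]

Answer: 2 g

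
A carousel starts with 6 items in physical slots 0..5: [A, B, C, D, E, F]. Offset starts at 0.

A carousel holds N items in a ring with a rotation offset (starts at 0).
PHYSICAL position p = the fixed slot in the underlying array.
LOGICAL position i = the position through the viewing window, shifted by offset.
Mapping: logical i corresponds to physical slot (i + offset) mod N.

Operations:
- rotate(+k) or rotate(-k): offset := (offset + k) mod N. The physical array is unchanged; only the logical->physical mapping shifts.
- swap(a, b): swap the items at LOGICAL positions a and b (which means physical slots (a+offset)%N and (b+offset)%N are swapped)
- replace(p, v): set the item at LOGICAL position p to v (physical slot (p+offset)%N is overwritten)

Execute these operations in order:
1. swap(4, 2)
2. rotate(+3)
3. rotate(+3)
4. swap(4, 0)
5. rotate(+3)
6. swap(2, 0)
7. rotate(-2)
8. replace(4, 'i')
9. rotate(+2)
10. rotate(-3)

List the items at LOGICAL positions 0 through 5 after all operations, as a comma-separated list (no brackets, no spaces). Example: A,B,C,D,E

Answer: C,B,E,F,A,i

Derivation:
After op 1 (swap(4, 2)): offset=0, physical=[A,B,E,D,C,F], logical=[A,B,E,D,C,F]
After op 2 (rotate(+3)): offset=3, physical=[A,B,E,D,C,F], logical=[D,C,F,A,B,E]
After op 3 (rotate(+3)): offset=0, physical=[A,B,E,D,C,F], logical=[A,B,E,D,C,F]
After op 4 (swap(4, 0)): offset=0, physical=[C,B,E,D,A,F], logical=[C,B,E,D,A,F]
After op 5 (rotate(+3)): offset=3, physical=[C,B,E,D,A,F], logical=[D,A,F,C,B,E]
After op 6 (swap(2, 0)): offset=3, physical=[C,B,E,F,A,D], logical=[F,A,D,C,B,E]
After op 7 (rotate(-2)): offset=1, physical=[C,B,E,F,A,D], logical=[B,E,F,A,D,C]
After op 8 (replace(4, 'i')): offset=1, physical=[C,B,E,F,A,i], logical=[B,E,F,A,i,C]
After op 9 (rotate(+2)): offset=3, physical=[C,B,E,F,A,i], logical=[F,A,i,C,B,E]
After op 10 (rotate(-3)): offset=0, physical=[C,B,E,F,A,i], logical=[C,B,E,F,A,i]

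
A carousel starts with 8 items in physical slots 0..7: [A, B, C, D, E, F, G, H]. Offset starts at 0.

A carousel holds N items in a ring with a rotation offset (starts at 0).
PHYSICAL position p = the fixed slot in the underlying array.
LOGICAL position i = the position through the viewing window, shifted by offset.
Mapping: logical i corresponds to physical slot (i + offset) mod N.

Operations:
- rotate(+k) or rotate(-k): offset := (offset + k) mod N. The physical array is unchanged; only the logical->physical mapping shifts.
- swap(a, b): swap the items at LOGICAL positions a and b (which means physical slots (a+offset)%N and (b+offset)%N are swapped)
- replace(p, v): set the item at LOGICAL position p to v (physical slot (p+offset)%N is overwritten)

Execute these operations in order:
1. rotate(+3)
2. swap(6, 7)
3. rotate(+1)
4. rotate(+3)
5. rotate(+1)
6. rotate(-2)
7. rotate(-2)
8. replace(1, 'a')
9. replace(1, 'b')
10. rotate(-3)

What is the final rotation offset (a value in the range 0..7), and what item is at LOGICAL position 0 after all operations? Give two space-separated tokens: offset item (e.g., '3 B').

After op 1 (rotate(+3)): offset=3, physical=[A,B,C,D,E,F,G,H], logical=[D,E,F,G,H,A,B,C]
After op 2 (swap(6, 7)): offset=3, physical=[A,C,B,D,E,F,G,H], logical=[D,E,F,G,H,A,C,B]
After op 3 (rotate(+1)): offset=4, physical=[A,C,B,D,E,F,G,H], logical=[E,F,G,H,A,C,B,D]
After op 4 (rotate(+3)): offset=7, physical=[A,C,B,D,E,F,G,H], logical=[H,A,C,B,D,E,F,G]
After op 5 (rotate(+1)): offset=0, physical=[A,C,B,D,E,F,G,H], logical=[A,C,B,D,E,F,G,H]
After op 6 (rotate(-2)): offset=6, physical=[A,C,B,D,E,F,G,H], logical=[G,H,A,C,B,D,E,F]
After op 7 (rotate(-2)): offset=4, physical=[A,C,B,D,E,F,G,H], logical=[E,F,G,H,A,C,B,D]
After op 8 (replace(1, 'a')): offset=4, physical=[A,C,B,D,E,a,G,H], logical=[E,a,G,H,A,C,B,D]
After op 9 (replace(1, 'b')): offset=4, physical=[A,C,B,D,E,b,G,H], logical=[E,b,G,H,A,C,B,D]
After op 10 (rotate(-3)): offset=1, physical=[A,C,B,D,E,b,G,H], logical=[C,B,D,E,b,G,H,A]

Answer: 1 C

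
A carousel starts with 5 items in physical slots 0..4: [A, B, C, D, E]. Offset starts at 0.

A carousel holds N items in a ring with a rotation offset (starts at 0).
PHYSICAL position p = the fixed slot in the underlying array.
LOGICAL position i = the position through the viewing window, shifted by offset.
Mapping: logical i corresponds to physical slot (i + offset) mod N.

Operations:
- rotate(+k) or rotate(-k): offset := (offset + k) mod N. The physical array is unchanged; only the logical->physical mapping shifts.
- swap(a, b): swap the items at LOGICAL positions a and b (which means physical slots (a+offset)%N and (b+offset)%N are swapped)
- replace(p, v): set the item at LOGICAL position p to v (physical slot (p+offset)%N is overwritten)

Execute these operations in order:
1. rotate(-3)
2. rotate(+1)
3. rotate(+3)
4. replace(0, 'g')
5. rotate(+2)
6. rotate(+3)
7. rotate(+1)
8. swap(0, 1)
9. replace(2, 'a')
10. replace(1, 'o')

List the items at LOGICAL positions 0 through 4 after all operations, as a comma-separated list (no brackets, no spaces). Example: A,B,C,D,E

After op 1 (rotate(-3)): offset=2, physical=[A,B,C,D,E], logical=[C,D,E,A,B]
After op 2 (rotate(+1)): offset=3, physical=[A,B,C,D,E], logical=[D,E,A,B,C]
After op 3 (rotate(+3)): offset=1, physical=[A,B,C,D,E], logical=[B,C,D,E,A]
After op 4 (replace(0, 'g')): offset=1, physical=[A,g,C,D,E], logical=[g,C,D,E,A]
After op 5 (rotate(+2)): offset=3, physical=[A,g,C,D,E], logical=[D,E,A,g,C]
After op 6 (rotate(+3)): offset=1, physical=[A,g,C,D,E], logical=[g,C,D,E,A]
After op 7 (rotate(+1)): offset=2, physical=[A,g,C,D,E], logical=[C,D,E,A,g]
After op 8 (swap(0, 1)): offset=2, physical=[A,g,D,C,E], logical=[D,C,E,A,g]
After op 9 (replace(2, 'a')): offset=2, physical=[A,g,D,C,a], logical=[D,C,a,A,g]
After op 10 (replace(1, 'o')): offset=2, physical=[A,g,D,o,a], logical=[D,o,a,A,g]

Answer: D,o,a,A,g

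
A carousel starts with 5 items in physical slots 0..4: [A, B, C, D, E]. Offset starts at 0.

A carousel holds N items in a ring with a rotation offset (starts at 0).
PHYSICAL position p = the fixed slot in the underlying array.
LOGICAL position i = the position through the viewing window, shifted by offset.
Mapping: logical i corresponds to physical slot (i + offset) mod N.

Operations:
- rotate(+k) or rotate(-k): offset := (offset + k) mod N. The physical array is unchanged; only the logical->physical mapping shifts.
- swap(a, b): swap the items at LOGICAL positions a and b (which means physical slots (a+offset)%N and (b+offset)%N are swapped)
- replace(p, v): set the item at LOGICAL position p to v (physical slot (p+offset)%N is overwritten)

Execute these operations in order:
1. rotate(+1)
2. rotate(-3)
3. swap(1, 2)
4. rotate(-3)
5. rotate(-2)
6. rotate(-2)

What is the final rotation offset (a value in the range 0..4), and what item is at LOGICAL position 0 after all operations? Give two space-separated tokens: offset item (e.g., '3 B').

Answer: 1 B

Derivation:
After op 1 (rotate(+1)): offset=1, physical=[A,B,C,D,E], logical=[B,C,D,E,A]
After op 2 (rotate(-3)): offset=3, physical=[A,B,C,D,E], logical=[D,E,A,B,C]
After op 3 (swap(1, 2)): offset=3, physical=[E,B,C,D,A], logical=[D,A,E,B,C]
After op 4 (rotate(-3)): offset=0, physical=[E,B,C,D,A], logical=[E,B,C,D,A]
After op 5 (rotate(-2)): offset=3, physical=[E,B,C,D,A], logical=[D,A,E,B,C]
After op 6 (rotate(-2)): offset=1, physical=[E,B,C,D,A], logical=[B,C,D,A,E]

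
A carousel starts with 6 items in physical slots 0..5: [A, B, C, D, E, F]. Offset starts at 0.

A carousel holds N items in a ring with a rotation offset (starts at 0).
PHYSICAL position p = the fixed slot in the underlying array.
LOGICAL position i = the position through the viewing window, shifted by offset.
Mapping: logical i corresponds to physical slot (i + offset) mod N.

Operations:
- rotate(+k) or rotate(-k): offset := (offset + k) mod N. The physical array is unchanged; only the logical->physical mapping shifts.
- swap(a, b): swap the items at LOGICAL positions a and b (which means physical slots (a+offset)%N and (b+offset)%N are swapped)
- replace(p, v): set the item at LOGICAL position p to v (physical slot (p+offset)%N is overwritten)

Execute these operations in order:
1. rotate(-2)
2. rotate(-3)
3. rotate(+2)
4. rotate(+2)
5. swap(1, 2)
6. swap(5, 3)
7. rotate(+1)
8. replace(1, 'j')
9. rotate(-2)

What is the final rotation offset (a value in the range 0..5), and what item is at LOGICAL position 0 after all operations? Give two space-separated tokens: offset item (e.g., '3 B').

Answer: 4 C

Derivation:
After op 1 (rotate(-2)): offset=4, physical=[A,B,C,D,E,F], logical=[E,F,A,B,C,D]
After op 2 (rotate(-3)): offset=1, physical=[A,B,C,D,E,F], logical=[B,C,D,E,F,A]
After op 3 (rotate(+2)): offset=3, physical=[A,B,C,D,E,F], logical=[D,E,F,A,B,C]
After op 4 (rotate(+2)): offset=5, physical=[A,B,C,D,E,F], logical=[F,A,B,C,D,E]
After op 5 (swap(1, 2)): offset=5, physical=[B,A,C,D,E,F], logical=[F,B,A,C,D,E]
After op 6 (swap(5, 3)): offset=5, physical=[B,A,E,D,C,F], logical=[F,B,A,E,D,C]
After op 7 (rotate(+1)): offset=0, physical=[B,A,E,D,C,F], logical=[B,A,E,D,C,F]
After op 8 (replace(1, 'j')): offset=0, physical=[B,j,E,D,C,F], logical=[B,j,E,D,C,F]
After op 9 (rotate(-2)): offset=4, physical=[B,j,E,D,C,F], logical=[C,F,B,j,E,D]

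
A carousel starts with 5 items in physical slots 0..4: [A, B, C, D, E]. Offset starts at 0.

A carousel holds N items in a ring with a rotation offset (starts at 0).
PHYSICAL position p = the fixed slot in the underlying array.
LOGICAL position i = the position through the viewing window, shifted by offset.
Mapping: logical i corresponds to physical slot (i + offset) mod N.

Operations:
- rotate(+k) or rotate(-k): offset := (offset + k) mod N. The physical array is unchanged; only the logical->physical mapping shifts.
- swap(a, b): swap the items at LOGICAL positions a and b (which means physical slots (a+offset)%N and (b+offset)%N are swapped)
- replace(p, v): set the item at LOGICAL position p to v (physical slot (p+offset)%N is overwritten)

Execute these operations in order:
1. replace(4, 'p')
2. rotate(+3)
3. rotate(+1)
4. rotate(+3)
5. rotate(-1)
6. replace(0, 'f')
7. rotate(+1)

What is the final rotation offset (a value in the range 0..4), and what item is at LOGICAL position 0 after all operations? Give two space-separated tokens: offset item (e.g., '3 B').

After op 1 (replace(4, 'p')): offset=0, physical=[A,B,C,D,p], logical=[A,B,C,D,p]
After op 2 (rotate(+3)): offset=3, physical=[A,B,C,D,p], logical=[D,p,A,B,C]
After op 3 (rotate(+1)): offset=4, physical=[A,B,C,D,p], logical=[p,A,B,C,D]
After op 4 (rotate(+3)): offset=2, physical=[A,B,C,D,p], logical=[C,D,p,A,B]
After op 5 (rotate(-1)): offset=1, physical=[A,B,C,D,p], logical=[B,C,D,p,A]
After op 6 (replace(0, 'f')): offset=1, physical=[A,f,C,D,p], logical=[f,C,D,p,A]
After op 7 (rotate(+1)): offset=2, physical=[A,f,C,D,p], logical=[C,D,p,A,f]

Answer: 2 C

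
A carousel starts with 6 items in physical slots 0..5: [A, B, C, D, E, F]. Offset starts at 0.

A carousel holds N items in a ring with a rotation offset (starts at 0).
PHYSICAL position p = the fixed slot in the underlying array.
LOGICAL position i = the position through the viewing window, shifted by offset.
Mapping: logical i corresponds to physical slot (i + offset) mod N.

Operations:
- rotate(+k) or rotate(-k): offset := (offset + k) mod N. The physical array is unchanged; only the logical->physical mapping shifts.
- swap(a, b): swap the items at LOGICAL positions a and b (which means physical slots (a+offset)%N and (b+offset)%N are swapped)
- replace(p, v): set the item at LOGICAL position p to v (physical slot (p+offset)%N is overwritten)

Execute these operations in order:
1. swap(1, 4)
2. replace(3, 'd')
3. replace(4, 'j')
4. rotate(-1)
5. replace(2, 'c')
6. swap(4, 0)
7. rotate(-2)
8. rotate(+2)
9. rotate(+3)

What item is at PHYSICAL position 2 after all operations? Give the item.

Answer: C

Derivation:
After op 1 (swap(1, 4)): offset=0, physical=[A,E,C,D,B,F], logical=[A,E,C,D,B,F]
After op 2 (replace(3, 'd')): offset=0, physical=[A,E,C,d,B,F], logical=[A,E,C,d,B,F]
After op 3 (replace(4, 'j')): offset=0, physical=[A,E,C,d,j,F], logical=[A,E,C,d,j,F]
After op 4 (rotate(-1)): offset=5, physical=[A,E,C,d,j,F], logical=[F,A,E,C,d,j]
After op 5 (replace(2, 'c')): offset=5, physical=[A,c,C,d,j,F], logical=[F,A,c,C,d,j]
After op 6 (swap(4, 0)): offset=5, physical=[A,c,C,F,j,d], logical=[d,A,c,C,F,j]
After op 7 (rotate(-2)): offset=3, physical=[A,c,C,F,j,d], logical=[F,j,d,A,c,C]
After op 8 (rotate(+2)): offset=5, physical=[A,c,C,F,j,d], logical=[d,A,c,C,F,j]
After op 9 (rotate(+3)): offset=2, physical=[A,c,C,F,j,d], logical=[C,F,j,d,A,c]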